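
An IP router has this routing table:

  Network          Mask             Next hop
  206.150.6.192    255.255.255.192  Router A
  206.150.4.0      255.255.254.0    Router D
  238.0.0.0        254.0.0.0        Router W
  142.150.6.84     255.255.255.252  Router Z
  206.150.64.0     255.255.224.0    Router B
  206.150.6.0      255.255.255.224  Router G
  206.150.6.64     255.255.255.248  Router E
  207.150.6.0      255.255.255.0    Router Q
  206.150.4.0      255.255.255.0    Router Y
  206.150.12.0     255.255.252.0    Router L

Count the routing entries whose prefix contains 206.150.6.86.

0

No listed prefix contains 206.150.6.86.
Total matching entries: 0.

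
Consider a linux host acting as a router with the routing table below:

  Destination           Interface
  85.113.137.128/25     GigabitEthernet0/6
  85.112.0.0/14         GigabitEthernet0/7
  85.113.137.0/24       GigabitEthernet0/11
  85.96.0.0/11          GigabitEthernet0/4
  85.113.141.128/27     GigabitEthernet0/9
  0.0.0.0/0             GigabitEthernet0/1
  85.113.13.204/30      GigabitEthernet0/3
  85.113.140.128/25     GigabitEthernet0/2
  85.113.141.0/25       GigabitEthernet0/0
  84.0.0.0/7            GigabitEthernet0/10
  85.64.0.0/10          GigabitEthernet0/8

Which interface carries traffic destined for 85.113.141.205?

GigabitEthernet0/7

Routes whose prefix contains 85.113.141.205:
  0.0.0.0/0 (default, matches everything) -> GigabitEthernet0/1
  84.0.0.0/7 (84.0.0.0 - 85.255.255.255) -> GigabitEthernet0/10
  85.64.0.0/10 (85.64.0.0 - 85.127.255.255) -> GigabitEthernet0/8
  85.96.0.0/11 (85.96.0.0 - 85.127.255.255) -> GigabitEthernet0/4
  85.112.0.0/14 (85.112.0.0 - 85.115.255.255) -> GigabitEthernet0/7
More-specific entries that do NOT match:
  85.113.13.204/30 (85.113.13.204 - 85.113.13.207) does not contain 85.113.141.205
  85.113.141.128/27 (85.113.141.128 - 85.113.141.159) does not contain 85.113.141.205
  85.113.137.128/25 (85.113.137.128 - 85.113.137.255) does not contain 85.113.141.205
  85.113.140.128/25 (85.113.140.128 - 85.113.140.255) does not contain 85.113.141.205
  85.113.141.0/25 (85.113.141.0 - 85.113.141.127) does not contain 85.113.141.205
  85.113.137.0/24 (85.113.137.0 - 85.113.137.255) does not contain 85.113.141.205
Longest matching prefix is /14 -> interface GigabitEthernet0/7.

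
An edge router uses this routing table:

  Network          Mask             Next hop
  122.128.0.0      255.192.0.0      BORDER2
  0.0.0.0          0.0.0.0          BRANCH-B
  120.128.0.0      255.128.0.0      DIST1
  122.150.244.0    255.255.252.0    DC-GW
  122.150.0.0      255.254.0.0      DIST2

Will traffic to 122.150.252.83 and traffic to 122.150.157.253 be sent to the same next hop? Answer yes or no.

122.150.252.83: longest match 122.150.0.0/15 -> DIST2
122.150.157.253: longest match 122.150.0.0/15 -> DIST2

yes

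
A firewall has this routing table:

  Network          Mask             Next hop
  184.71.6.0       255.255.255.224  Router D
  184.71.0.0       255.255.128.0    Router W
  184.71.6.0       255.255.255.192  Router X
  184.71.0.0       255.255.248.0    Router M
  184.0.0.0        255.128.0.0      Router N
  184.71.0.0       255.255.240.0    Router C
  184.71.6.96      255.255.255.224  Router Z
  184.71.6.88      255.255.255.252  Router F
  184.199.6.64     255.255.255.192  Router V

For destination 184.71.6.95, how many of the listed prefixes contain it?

4

Prefixes containing 184.71.6.95:
  184.0.0.0/9 (184.0.0.0 - 184.127.255.255)
  184.71.0.0/17 (184.71.0.0 - 184.71.127.255)
  184.71.0.0/20 (184.71.0.0 - 184.71.15.255)
  184.71.0.0/21 (184.71.0.0 - 184.71.7.255)
Total matching entries: 4.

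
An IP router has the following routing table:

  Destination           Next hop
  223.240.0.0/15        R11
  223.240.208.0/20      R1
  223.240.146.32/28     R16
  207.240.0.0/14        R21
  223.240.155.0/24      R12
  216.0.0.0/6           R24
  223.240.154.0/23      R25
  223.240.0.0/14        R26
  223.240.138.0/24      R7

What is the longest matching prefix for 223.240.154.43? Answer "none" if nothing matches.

223.240.154.0/23

Entries matching 223.240.154.43:
  223.240.0.0/14 (223.240.0.0 - 223.243.255.255)
  223.240.0.0/15 (223.240.0.0 - 223.241.255.255)
  223.240.154.0/23 (223.240.154.0 - 223.240.155.255)
Most specific is 223.240.154.0/23.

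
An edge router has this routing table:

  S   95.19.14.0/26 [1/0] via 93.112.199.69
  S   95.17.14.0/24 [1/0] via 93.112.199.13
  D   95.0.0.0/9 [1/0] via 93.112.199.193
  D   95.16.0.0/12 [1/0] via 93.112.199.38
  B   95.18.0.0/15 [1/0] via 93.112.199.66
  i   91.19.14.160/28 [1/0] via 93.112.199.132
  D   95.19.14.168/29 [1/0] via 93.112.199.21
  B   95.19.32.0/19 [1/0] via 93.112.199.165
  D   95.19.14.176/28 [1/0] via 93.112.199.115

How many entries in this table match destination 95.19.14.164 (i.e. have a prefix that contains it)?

3

Prefixes containing 95.19.14.164:
  95.0.0.0/9 (95.0.0.0 - 95.127.255.255)
  95.16.0.0/12 (95.16.0.0 - 95.31.255.255)
  95.18.0.0/15 (95.18.0.0 - 95.19.255.255)
Total matching entries: 3.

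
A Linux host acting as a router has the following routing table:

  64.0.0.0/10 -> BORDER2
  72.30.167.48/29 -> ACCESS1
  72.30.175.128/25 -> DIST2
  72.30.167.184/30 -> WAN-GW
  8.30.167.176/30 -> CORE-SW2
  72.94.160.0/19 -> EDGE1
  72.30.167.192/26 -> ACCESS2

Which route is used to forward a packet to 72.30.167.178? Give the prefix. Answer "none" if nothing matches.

72.30.167.178 is outside every listed prefix and there is no default route.

none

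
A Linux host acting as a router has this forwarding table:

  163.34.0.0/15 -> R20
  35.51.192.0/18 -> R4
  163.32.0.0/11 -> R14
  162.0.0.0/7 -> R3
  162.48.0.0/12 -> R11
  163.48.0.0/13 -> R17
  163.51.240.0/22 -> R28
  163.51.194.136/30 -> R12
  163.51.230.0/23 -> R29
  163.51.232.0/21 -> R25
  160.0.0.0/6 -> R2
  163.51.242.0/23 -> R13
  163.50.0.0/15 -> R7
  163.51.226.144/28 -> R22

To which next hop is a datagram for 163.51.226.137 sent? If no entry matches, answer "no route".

Routes whose prefix contains 163.51.226.137:
  160.0.0.0/6 (160.0.0.0 - 163.255.255.255) -> R2
  162.0.0.0/7 (162.0.0.0 - 163.255.255.255) -> R3
  163.32.0.0/11 (163.32.0.0 - 163.63.255.255) -> R14
  163.48.0.0/13 (163.48.0.0 - 163.55.255.255) -> R17
  163.50.0.0/15 (163.50.0.0 - 163.51.255.255) -> R7
More-specific entries that do NOT match:
  163.51.194.136/30 (163.51.194.136 - 163.51.194.139) does not contain 163.51.226.137
  163.51.226.144/28 (163.51.226.144 - 163.51.226.159) does not contain 163.51.226.137
  163.51.230.0/23 (163.51.230.0 - 163.51.231.255) does not contain 163.51.226.137
  163.51.242.0/23 (163.51.242.0 - 163.51.243.255) does not contain 163.51.226.137
  163.51.240.0/22 (163.51.240.0 - 163.51.243.255) does not contain 163.51.226.137
  163.51.232.0/21 (163.51.232.0 - 163.51.239.255) does not contain 163.51.226.137
  35.51.192.0/18 (35.51.192.0 - 35.51.255.255) does not contain 163.51.226.137
Longest matching prefix is /15 -> next hop R7.

R7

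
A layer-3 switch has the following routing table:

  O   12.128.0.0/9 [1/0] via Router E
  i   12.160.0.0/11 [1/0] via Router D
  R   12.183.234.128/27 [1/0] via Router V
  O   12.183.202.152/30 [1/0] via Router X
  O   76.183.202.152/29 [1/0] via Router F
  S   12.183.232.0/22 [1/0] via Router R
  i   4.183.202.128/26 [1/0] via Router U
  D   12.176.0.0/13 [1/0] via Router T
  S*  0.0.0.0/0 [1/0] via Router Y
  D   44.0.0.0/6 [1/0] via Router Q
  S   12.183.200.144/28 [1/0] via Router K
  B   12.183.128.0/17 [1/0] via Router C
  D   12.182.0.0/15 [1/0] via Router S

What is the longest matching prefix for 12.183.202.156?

Entries matching 12.183.202.156:
  0.0.0.0/0 (default, matches everything)
  12.128.0.0/9 (12.128.0.0 - 12.255.255.255)
  12.160.0.0/11 (12.160.0.0 - 12.191.255.255)
  12.176.0.0/13 (12.176.0.0 - 12.183.255.255)
  12.182.0.0/15 (12.182.0.0 - 12.183.255.255)
  12.183.128.0/17 (12.183.128.0 - 12.183.255.255)
Most specific is 12.183.128.0/17.

12.183.128.0/17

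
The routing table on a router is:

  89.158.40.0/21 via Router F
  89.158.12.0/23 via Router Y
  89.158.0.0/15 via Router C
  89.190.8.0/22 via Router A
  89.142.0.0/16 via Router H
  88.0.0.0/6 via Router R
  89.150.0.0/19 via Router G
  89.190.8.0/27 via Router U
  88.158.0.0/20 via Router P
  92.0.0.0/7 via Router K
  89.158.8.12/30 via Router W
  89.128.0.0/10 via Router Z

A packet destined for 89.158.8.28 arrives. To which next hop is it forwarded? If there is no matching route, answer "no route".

Router C

Routes whose prefix contains 89.158.8.28:
  88.0.0.0/6 (88.0.0.0 - 91.255.255.255) -> Router R
  89.128.0.0/10 (89.128.0.0 - 89.191.255.255) -> Router Z
  89.158.0.0/15 (89.158.0.0 - 89.159.255.255) -> Router C
More-specific entries that do NOT match:
  89.158.8.12/30 (89.158.8.12 - 89.158.8.15) does not contain 89.158.8.28
  89.190.8.0/27 (89.190.8.0 - 89.190.8.31) does not contain 89.158.8.28
  89.158.12.0/23 (89.158.12.0 - 89.158.13.255) does not contain 89.158.8.28
  89.190.8.0/22 (89.190.8.0 - 89.190.11.255) does not contain 89.158.8.28
  89.158.40.0/21 (89.158.40.0 - 89.158.47.255) does not contain 89.158.8.28
  88.158.0.0/20 (88.158.0.0 - 88.158.15.255) does not contain 89.158.8.28
  89.150.0.0/19 (89.150.0.0 - 89.150.31.255) does not contain 89.158.8.28
  89.142.0.0/16 (89.142.0.0 - 89.142.255.255) does not contain 89.158.8.28
Longest matching prefix is /15 -> next hop Router C.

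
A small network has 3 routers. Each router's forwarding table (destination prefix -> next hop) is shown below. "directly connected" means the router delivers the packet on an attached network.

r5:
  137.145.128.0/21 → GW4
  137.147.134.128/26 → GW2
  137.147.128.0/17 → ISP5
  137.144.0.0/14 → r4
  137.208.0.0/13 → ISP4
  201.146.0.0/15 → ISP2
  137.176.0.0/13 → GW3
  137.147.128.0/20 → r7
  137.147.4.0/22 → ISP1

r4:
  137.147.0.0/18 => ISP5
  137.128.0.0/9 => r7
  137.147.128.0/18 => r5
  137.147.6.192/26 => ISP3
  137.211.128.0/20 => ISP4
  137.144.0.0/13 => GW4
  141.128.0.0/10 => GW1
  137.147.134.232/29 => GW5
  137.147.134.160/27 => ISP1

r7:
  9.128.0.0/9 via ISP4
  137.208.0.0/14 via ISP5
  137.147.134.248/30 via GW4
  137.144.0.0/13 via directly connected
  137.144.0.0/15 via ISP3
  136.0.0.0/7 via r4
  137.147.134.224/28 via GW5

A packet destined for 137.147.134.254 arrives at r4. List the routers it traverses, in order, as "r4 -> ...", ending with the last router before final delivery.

At r4: longest match for 137.147.134.254 is 137.147.128.0/18 -> r5
At r5: longest match for 137.147.134.254 is 137.147.128.0/20 -> r7
At r7: longest match for 137.147.134.254 is 137.144.0.0/13 -> directly connected

r4 -> r5 -> r7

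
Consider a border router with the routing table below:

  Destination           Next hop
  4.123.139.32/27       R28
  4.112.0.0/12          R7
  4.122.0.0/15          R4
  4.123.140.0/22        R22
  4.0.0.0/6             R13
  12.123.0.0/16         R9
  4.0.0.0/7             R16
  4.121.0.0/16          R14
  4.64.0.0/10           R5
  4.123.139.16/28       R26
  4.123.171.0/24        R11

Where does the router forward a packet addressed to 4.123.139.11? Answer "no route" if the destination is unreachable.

Routes whose prefix contains 4.123.139.11:
  4.0.0.0/6 (4.0.0.0 - 7.255.255.255) -> R13
  4.0.0.0/7 (4.0.0.0 - 5.255.255.255) -> R16
  4.64.0.0/10 (4.64.0.0 - 4.127.255.255) -> R5
  4.112.0.0/12 (4.112.0.0 - 4.127.255.255) -> R7
  4.122.0.0/15 (4.122.0.0 - 4.123.255.255) -> R4
More-specific entries that do NOT match:
  4.123.139.16/28 (4.123.139.16 - 4.123.139.31) does not contain 4.123.139.11
  4.123.139.32/27 (4.123.139.32 - 4.123.139.63) does not contain 4.123.139.11
  4.123.171.0/24 (4.123.171.0 - 4.123.171.255) does not contain 4.123.139.11
  4.123.140.0/22 (4.123.140.0 - 4.123.143.255) does not contain 4.123.139.11
  12.123.0.0/16 (12.123.0.0 - 12.123.255.255) does not contain 4.123.139.11
  4.121.0.0/16 (4.121.0.0 - 4.121.255.255) does not contain 4.123.139.11
Longest matching prefix is /15 -> next hop R4.

R4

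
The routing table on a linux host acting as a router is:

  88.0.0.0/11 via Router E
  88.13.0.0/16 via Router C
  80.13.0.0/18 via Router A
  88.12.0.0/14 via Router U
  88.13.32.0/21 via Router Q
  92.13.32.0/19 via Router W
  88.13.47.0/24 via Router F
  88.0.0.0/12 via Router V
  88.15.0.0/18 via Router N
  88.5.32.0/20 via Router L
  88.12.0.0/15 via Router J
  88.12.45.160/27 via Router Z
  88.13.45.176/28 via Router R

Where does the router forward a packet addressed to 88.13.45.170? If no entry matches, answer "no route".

Router C

Routes whose prefix contains 88.13.45.170:
  88.0.0.0/11 (88.0.0.0 - 88.31.255.255) -> Router E
  88.0.0.0/12 (88.0.0.0 - 88.15.255.255) -> Router V
  88.12.0.0/14 (88.12.0.0 - 88.15.255.255) -> Router U
  88.12.0.0/15 (88.12.0.0 - 88.13.255.255) -> Router J
  88.13.0.0/16 (88.13.0.0 - 88.13.255.255) -> Router C
More-specific entries that do NOT match:
  88.13.45.176/28 (88.13.45.176 - 88.13.45.191) does not contain 88.13.45.170
  88.12.45.160/27 (88.12.45.160 - 88.12.45.191) does not contain 88.13.45.170
  88.13.47.0/24 (88.13.47.0 - 88.13.47.255) does not contain 88.13.45.170
  88.13.32.0/21 (88.13.32.0 - 88.13.39.255) does not contain 88.13.45.170
  88.5.32.0/20 (88.5.32.0 - 88.5.47.255) does not contain 88.13.45.170
  92.13.32.0/19 (92.13.32.0 - 92.13.63.255) does not contain 88.13.45.170
  80.13.0.0/18 (80.13.0.0 - 80.13.63.255) does not contain 88.13.45.170
  88.15.0.0/18 (88.15.0.0 - 88.15.63.255) does not contain 88.13.45.170
Longest matching prefix is /16 -> next hop Router C.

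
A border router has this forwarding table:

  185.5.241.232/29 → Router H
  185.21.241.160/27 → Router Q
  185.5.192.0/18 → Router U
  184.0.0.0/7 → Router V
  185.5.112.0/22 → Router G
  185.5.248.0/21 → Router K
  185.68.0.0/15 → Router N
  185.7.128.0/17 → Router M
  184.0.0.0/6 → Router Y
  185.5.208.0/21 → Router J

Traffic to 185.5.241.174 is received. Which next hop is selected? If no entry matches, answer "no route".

Router U

Routes whose prefix contains 185.5.241.174:
  184.0.0.0/6 (184.0.0.0 - 187.255.255.255) -> Router Y
  184.0.0.0/7 (184.0.0.0 - 185.255.255.255) -> Router V
  185.5.192.0/18 (185.5.192.0 - 185.5.255.255) -> Router U
More-specific entries that do NOT match:
  185.5.241.232/29 (185.5.241.232 - 185.5.241.239) does not contain 185.5.241.174
  185.21.241.160/27 (185.21.241.160 - 185.21.241.191) does not contain 185.5.241.174
  185.5.112.0/22 (185.5.112.0 - 185.5.115.255) does not contain 185.5.241.174
  185.5.248.0/21 (185.5.248.0 - 185.5.255.255) does not contain 185.5.241.174
  185.5.208.0/21 (185.5.208.0 - 185.5.215.255) does not contain 185.5.241.174
Longest matching prefix is /18 -> next hop Router U.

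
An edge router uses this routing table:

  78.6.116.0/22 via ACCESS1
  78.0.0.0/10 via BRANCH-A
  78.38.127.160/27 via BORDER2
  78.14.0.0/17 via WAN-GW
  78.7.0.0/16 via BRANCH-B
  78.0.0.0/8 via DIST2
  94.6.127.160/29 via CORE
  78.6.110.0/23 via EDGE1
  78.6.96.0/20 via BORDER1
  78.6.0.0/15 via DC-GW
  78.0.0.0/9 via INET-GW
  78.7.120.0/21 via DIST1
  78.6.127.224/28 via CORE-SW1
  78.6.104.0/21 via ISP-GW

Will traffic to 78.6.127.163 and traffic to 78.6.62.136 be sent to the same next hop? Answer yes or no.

yes

78.6.127.163: longest match 78.6.0.0/15 -> DC-GW
78.6.62.136: longest match 78.6.0.0/15 -> DC-GW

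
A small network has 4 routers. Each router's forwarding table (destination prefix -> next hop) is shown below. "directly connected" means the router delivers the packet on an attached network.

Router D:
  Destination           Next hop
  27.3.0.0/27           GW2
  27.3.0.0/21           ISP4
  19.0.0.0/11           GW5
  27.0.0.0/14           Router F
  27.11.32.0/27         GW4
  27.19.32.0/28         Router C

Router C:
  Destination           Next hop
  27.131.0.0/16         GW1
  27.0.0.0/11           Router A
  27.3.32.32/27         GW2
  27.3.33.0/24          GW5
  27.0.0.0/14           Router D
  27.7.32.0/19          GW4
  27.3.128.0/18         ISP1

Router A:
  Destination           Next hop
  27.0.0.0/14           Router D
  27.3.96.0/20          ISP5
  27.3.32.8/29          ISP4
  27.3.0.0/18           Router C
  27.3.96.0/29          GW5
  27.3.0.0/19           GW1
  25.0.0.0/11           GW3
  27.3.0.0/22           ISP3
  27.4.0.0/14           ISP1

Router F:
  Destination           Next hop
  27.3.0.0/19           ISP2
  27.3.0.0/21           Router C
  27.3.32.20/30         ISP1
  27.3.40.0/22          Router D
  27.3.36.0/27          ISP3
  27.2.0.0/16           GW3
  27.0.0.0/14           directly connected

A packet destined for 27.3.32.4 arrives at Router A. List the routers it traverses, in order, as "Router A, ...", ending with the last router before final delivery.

Router A, Router C, Router D, Router F

At Router A: longest match for 27.3.32.4 is 27.3.0.0/18 -> Router C
At Router C: longest match for 27.3.32.4 is 27.0.0.0/14 -> Router D
At Router D: longest match for 27.3.32.4 is 27.0.0.0/14 -> Router F
At Router F: longest match for 27.3.32.4 is 27.0.0.0/14 -> directly connected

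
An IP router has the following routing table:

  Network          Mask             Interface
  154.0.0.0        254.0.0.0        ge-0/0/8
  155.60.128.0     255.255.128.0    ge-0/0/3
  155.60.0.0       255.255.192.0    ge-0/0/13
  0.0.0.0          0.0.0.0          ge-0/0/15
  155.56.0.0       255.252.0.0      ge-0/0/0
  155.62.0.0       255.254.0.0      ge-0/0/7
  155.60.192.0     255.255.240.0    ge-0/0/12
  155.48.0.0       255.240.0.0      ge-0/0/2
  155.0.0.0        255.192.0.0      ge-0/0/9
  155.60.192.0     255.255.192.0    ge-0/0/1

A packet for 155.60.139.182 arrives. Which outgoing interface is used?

Routes whose prefix contains 155.60.139.182:
  0.0.0.0/0 (default, matches everything) -> ge-0/0/15
  154.0.0.0/7 (154.0.0.0 - 155.255.255.255) -> ge-0/0/8
  155.0.0.0/10 (155.0.0.0 - 155.63.255.255) -> ge-0/0/9
  155.48.0.0/12 (155.48.0.0 - 155.63.255.255) -> ge-0/0/2
  155.60.128.0/17 (155.60.128.0 - 155.60.255.255) -> ge-0/0/3
More-specific entries that do NOT match:
  155.60.192.0/20 (155.60.192.0 - 155.60.207.255) does not contain 155.60.139.182
  155.60.0.0/18 (155.60.0.0 - 155.60.63.255) does not contain 155.60.139.182
  155.60.192.0/18 (155.60.192.0 - 155.60.255.255) does not contain 155.60.139.182
Longest matching prefix is /17 -> interface ge-0/0/3.

ge-0/0/3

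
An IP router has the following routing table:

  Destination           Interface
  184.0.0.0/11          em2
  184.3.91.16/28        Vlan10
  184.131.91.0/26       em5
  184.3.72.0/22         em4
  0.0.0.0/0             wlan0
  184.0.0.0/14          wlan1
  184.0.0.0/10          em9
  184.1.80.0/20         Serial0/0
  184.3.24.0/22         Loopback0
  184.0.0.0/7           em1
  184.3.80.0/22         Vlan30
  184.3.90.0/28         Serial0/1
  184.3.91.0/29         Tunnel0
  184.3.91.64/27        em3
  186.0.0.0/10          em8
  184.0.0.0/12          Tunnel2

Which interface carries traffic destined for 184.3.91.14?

Routes whose prefix contains 184.3.91.14:
  0.0.0.0/0 (default, matches everything) -> wlan0
  184.0.0.0/7 (184.0.0.0 - 185.255.255.255) -> em1
  184.0.0.0/10 (184.0.0.0 - 184.63.255.255) -> em9
  184.0.0.0/11 (184.0.0.0 - 184.31.255.255) -> em2
  184.0.0.0/12 (184.0.0.0 - 184.15.255.255) -> Tunnel2
  184.0.0.0/14 (184.0.0.0 - 184.3.255.255) -> wlan1
More-specific entries that do NOT match:
  184.3.91.0/29 (184.3.91.0 - 184.3.91.7) does not contain 184.3.91.14
  184.3.91.16/28 (184.3.91.16 - 184.3.91.31) does not contain 184.3.91.14
  184.3.90.0/28 (184.3.90.0 - 184.3.90.15) does not contain 184.3.91.14
  184.3.91.64/27 (184.3.91.64 - 184.3.91.95) does not contain 184.3.91.14
  184.131.91.0/26 (184.131.91.0 - 184.131.91.63) does not contain 184.3.91.14
  184.3.72.0/22 (184.3.72.0 - 184.3.75.255) does not contain 184.3.91.14
  184.3.24.0/22 (184.3.24.0 - 184.3.27.255) does not contain 184.3.91.14
  184.3.80.0/22 (184.3.80.0 - 184.3.83.255) does not contain 184.3.91.14
  184.1.80.0/20 (184.1.80.0 - 184.1.95.255) does not contain 184.3.91.14
Longest matching prefix is /14 -> interface wlan1.

wlan1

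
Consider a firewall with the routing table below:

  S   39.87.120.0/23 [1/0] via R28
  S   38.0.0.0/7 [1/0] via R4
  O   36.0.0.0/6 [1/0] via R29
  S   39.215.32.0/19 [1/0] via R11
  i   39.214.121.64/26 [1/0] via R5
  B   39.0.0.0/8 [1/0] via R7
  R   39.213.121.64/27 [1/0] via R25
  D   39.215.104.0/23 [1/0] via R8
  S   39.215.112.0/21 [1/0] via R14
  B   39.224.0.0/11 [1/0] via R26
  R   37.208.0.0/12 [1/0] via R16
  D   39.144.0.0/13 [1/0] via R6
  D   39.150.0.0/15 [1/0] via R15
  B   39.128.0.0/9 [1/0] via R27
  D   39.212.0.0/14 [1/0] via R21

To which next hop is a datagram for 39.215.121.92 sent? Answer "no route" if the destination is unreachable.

Routes whose prefix contains 39.215.121.92:
  36.0.0.0/6 (36.0.0.0 - 39.255.255.255) -> R29
  38.0.0.0/7 (38.0.0.0 - 39.255.255.255) -> R4
  39.0.0.0/8 (39.0.0.0 - 39.255.255.255) -> R7
  39.128.0.0/9 (39.128.0.0 - 39.255.255.255) -> R27
  39.212.0.0/14 (39.212.0.0 - 39.215.255.255) -> R21
More-specific entries that do NOT match:
  39.213.121.64/27 (39.213.121.64 - 39.213.121.95) does not contain 39.215.121.92
  39.214.121.64/26 (39.214.121.64 - 39.214.121.127) does not contain 39.215.121.92
  39.87.120.0/23 (39.87.120.0 - 39.87.121.255) does not contain 39.215.121.92
  39.215.104.0/23 (39.215.104.0 - 39.215.105.255) does not contain 39.215.121.92
  39.215.112.0/21 (39.215.112.0 - 39.215.119.255) does not contain 39.215.121.92
  39.215.32.0/19 (39.215.32.0 - 39.215.63.255) does not contain 39.215.121.92
  39.150.0.0/15 (39.150.0.0 - 39.151.255.255) does not contain 39.215.121.92
Longest matching prefix is /14 -> next hop R21.

R21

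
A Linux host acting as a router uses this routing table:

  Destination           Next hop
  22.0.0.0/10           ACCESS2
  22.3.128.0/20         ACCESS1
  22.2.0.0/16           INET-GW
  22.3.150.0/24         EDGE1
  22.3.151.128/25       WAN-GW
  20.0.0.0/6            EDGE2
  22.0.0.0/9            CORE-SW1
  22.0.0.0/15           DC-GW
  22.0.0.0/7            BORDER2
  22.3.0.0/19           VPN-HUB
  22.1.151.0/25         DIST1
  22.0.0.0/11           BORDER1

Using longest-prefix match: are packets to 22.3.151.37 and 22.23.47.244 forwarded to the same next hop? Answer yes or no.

22.3.151.37: longest match 22.0.0.0/11 -> BORDER1
22.23.47.244: longest match 22.0.0.0/11 -> BORDER1

yes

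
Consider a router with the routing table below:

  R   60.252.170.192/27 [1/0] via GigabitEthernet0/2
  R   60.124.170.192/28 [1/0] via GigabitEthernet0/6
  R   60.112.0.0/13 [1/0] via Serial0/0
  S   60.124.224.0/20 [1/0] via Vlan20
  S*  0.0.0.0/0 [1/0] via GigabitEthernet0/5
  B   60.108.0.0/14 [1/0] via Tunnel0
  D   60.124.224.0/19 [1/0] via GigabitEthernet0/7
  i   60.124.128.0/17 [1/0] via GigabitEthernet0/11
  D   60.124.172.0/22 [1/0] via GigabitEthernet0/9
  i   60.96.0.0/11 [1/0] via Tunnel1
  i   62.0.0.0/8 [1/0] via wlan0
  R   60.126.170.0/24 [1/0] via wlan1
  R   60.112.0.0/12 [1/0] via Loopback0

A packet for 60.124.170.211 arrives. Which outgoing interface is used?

Routes whose prefix contains 60.124.170.211:
  0.0.0.0/0 (default, matches everything) -> GigabitEthernet0/5
  60.96.0.0/11 (60.96.0.0 - 60.127.255.255) -> Tunnel1
  60.112.0.0/12 (60.112.0.0 - 60.127.255.255) -> Loopback0
  60.124.128.0/17 (60.124.128.0 - 60.124.255.255) -> GigabitEthernet0/11
More-specific entries that do NOT match:
  60.124.170.192/28 (60.124.170.192 - 60.124.170.207) does not contain 60.124.170.211
  60.252.170.192/27 (60.252.170.192 - 60.252.170.223) does not contain 60.124.170.211
  60.126.170.0/24 (60.126.170.0 - 60.126.170.255) does not contain 60.124.170.211
  60.124.172.0/22 (60.124.172.0 - 60.124.175.255) does not contain 60.124.170.211
  60.124.224.0/20 (60.124.224.0 - 60.124.239.255) does not contain 60.124.170.211
  60.124.224.0/19 (60.124.224.0 - 60.124.255.255) does not contain 60.124.170.211
Longest matching prefix is /17 -> interface GigabitEthernet0/11.

GigabitEthernet0/11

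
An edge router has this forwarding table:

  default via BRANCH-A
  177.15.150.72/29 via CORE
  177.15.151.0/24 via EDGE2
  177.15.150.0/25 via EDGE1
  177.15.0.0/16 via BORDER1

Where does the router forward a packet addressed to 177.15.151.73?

Routes whose prefix contains 177.15.151.73:
  0.0.0.0/0 (default, matches everything) -> BRANCH-A
  177.15.0.0/16 (177.15.0.0 - 177.15.255.255) -> BORDER1
  177.15.151.0/24 (177.15.151.0 - 177.15.151.255) -> EDGE2
More-specific entries that do NOT match:
  177.15.150.72/29 (177.15.150.72 - 177.15.150.79) does not contain 177.15.151.73
  177.15.150.0/25 (177.15.150.0 - 177.15.150.127) does not contain 177.15.151.73
Longest matching prefix is /24 -> next hop EDGE2.

EDGE2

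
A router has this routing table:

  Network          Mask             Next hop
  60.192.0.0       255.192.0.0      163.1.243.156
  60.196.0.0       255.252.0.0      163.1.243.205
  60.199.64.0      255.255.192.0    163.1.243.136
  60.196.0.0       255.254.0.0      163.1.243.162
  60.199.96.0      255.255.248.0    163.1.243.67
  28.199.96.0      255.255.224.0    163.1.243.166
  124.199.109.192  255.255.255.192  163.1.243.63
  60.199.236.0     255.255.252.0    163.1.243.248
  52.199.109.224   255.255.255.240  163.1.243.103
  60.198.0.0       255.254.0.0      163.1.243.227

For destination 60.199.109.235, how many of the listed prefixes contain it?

Prefixes containing 60.199.109.235:
  60.192.0.0/10 (60.192.0.0 - 60.255.255.255)
  60.196.0.0/14 (60.196.0.0 - 60.199.255.255)
  60.198.0.0/15 (60.198.0.0 - 60.199.255.255)
  60.199.64.0/18 (60.199.64.0 - 60.199.127.255)
Total matching entries: 4.

4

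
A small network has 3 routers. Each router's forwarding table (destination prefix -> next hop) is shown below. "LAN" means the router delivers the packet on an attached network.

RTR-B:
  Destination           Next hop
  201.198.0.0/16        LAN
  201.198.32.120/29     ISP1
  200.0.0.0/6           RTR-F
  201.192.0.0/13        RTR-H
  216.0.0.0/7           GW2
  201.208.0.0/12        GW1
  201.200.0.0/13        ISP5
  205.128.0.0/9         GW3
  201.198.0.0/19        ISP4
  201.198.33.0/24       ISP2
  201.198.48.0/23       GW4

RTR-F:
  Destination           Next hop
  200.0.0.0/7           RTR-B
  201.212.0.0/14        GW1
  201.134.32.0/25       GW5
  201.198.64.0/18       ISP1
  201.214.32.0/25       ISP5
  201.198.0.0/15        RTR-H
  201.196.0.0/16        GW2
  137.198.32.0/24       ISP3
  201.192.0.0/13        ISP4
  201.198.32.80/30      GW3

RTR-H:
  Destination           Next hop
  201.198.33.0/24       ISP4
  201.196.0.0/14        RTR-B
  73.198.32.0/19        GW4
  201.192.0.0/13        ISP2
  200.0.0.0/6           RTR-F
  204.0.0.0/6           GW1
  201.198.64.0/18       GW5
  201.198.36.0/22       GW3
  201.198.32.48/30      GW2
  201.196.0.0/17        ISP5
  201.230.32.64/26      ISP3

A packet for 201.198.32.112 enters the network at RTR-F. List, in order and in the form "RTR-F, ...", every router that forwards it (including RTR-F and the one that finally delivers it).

At RTR-F: longest match for 201.198.32.112 is 201.198.0.0/15 -> RTR-H
At RTR-H: longest match for 201.198.32.112 is 201.196.0.0/14 -> RTR-B
At RTR-B: longest match for 201.198.32.112 is 201.198.0.0/16 -> LAN

RTR-F, RTR-H, RTR-B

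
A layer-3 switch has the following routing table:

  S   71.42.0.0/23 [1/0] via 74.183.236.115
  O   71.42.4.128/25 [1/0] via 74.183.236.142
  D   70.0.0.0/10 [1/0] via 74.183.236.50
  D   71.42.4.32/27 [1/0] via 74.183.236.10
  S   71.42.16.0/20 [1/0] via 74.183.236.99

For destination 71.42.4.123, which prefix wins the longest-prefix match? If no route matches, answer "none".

none

71.42.4.123 is outside every listed prefix and there is no default route.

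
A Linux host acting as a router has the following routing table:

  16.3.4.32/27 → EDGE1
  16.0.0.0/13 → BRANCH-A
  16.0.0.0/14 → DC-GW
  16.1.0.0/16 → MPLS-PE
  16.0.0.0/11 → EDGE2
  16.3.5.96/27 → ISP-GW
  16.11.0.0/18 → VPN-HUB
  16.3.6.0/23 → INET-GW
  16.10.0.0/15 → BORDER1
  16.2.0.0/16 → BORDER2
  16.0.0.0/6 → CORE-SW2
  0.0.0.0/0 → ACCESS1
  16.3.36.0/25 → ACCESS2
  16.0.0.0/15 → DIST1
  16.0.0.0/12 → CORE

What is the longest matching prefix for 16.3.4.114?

16.0.0.0/14

Entries matching 16.3.4.114:
  0.0.0.0/0 (default, matches everything)
  16.0.0.0/6 (16.0.0.0 - 19.255.255.255)
  16.0.0.0/11 (16.0.0.0 - 16.31.255.255)
  16.0.0.0/12 (16.0.0.0 - 16.15.255.255)
  16.0.0.0/13 (16.0.0.0 - 16.7.255.255)
  16.0.0.0/14 (16.0.0.0 - 16.3.255.255)
Most specific is 16.0.0.0/14.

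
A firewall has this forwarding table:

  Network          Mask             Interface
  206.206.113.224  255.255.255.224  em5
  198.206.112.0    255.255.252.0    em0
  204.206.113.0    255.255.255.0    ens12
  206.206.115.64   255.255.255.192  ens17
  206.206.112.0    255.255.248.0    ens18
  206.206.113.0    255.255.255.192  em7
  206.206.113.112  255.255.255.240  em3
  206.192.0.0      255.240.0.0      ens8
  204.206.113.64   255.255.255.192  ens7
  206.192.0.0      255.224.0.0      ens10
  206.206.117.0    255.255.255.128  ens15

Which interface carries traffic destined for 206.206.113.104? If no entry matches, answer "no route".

Routes whose prefix contains 206.206.113.104:
  206.192.0.0/11 (206.192.0.0 - 206.223.255.255) -> ens10
  206.192.0.0/12 (206.192.0.0 - 206.207.255.255) -> ens8
  206.206.112.0/21 (206.206.112.0 - 206.206.119.255) -> ens18
More-specific entries that do NOT match:
  206.206.113.112/28 (206.206.113.112 - 206.206.113.127) does not contain 206.206.113.104
  206.206.113.224/27 (206.206.113.224 - 206.206.113.255) does not contain 206.206.113.104
  206.206.115.64/26 (206.206.115.64 - 206.206.115.127) does not contain 206.206.113.104
  206.206.113.0/26 (206.206.113.0 - 206.206.113.63) does not contain 206.206.113.104
  204.206.113.64/26 (204.206.113.64 - 204.206.113.127) does not contain 206.206.113.104
  206.206.117.0/25 (206.206.117.0 - 206.206.117.127) does not contain 206.206.113.104
  204.206.113.0/24 (204.206.113.0 - 204.206.113.255) does not contain 206.206.113.104
  198.206.112.0/22 (198.206.112.0 - 198.206.115.255) does not contain 206.206.113.104
Longest matching prefix is /21 -> interface ens18.

ens18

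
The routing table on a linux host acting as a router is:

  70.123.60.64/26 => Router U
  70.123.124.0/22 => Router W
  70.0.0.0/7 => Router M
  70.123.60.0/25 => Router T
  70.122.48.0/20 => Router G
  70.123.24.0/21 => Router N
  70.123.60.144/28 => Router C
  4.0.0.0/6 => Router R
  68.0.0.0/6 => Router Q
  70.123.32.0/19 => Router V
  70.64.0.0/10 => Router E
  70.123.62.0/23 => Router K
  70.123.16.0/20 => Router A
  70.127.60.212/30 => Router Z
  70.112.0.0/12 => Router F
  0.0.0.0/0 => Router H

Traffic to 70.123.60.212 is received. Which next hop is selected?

Router V

Routes whose prefix contains 70.123.60.212:
  0.0.0.0/0 (default, matches everything) -> Router H
  68.0.0.0/6 (68.0.0.0 - 71.255.255.255) -> Router Q
  70.0.0.0/7 (70.0.0.0 - 71.255.255.255) -> Router M
  70.64.0.0/10 (70.64.0.0 - 70.127.255.255) -> Router E
  70.112.0.0/12 (70.112.0.0 - 70.127.255.255) -> Router F
  70.123.32.0/19 (70.123.32.0 - 70.123.63.255) -> Router V
More-specific entries that do NOT match:
  70.127.60.212/30 (70.127.60.212 - 70.127.60.215) does not contain 70.123.60.212
  70.123.60.144/28 (70.123.60.144 - 70.123.60.159) does not contain 70.123.60.212
  70.123.60.64/26 (70.123.60.64 - 70.123.60.127) does not contain 70.123.60.212
  70.123.60.0/25 (70.123.60.0 - 70.123.60.127) does not contain 70.123.60.212
  70.123.62.0/23 (70.123.62.0 - 70.123.63.255) does not contain 70.123.60.212
  70.123.124.0/22 (70.123.124.0 - 70.123.127.255) does not contain 70.123.60.212
  70.123.24.0/21 (70.123.24.0 - 70.123.31.255) does not contain 70.123.60.212
  70.122.48.0/20 (70.122.48.0 - 70.122.63.255) does not contain 70.123.60.212
  70.123.16.0/20 (70.123.16.0 - 70.123.31.255) does not contain 70.123.60.212
Longest matching prefix is /19 -> next hop Router V.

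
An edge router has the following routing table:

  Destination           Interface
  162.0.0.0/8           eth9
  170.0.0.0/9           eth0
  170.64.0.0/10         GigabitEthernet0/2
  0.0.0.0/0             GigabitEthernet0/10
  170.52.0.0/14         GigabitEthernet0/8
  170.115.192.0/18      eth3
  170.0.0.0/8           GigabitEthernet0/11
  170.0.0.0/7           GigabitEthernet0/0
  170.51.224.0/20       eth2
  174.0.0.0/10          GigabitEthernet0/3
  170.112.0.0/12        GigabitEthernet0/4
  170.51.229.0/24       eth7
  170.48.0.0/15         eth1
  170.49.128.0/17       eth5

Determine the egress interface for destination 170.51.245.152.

eth0

Routes whose prefix contains 170.51.245.152:
  0.0.0.0/0 (default, matches everything) -> GigabitEthernet0/10
  170.0.0.0/7 (170.0.0.0 - 171.255.255.255) -> GigabitEthernet0/0
  170.0.0.0/8 (170.0.0.0 - 170.255.255.255) -> GigabitEthernet0/11
  170.0.0.0/9 (170.0.0.0 - 170.127.255.255) -> eth0
More-specific entries that do NOT match:
  170.51.229.0/24 (170.51.229.0 - 170.51.229.255) does not contain 170.51.245.152
  170.51.224.0/20 (170.51.224.0 - 170.51.239.255) does not contain 170.51.245.152
  170.115.192.0/18 (170.115.192.0 - 170.115.255.255) does not contain 170.51.245.152
  170.49.128.0/17 (170.49.128.0 - 170.49.255.255) does not contain 170.51.245.152
  170.48.0.0/15 (170.48.0.0 - 170.49.255.255) does not contain 170.51.245.152
  170.52.0.0/14 (170.52.0.0 - 170.55.255.255) does not contain 170.51.245.152
  170.112.0.0/12 (170.112.0.0 - 170.127.255.255) does not contain 170.51.245.152
  170.64.0.0/10 (170.64.0.0 - 170.127.255.255) does not contain 170.51.245.152
  174.0.0.0/10 (174.0.0.0 - 174.63.255.255) does not contain 170.51.245.152
Longest matching prefix is /9 -> interface eth0.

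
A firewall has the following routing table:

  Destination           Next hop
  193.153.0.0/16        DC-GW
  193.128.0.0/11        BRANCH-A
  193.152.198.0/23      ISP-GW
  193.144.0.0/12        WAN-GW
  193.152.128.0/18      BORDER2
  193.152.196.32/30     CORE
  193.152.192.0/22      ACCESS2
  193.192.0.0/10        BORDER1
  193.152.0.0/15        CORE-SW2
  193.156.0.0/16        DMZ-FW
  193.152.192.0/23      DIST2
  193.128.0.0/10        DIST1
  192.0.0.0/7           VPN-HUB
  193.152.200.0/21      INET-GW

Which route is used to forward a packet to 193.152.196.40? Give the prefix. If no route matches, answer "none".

193.152.0.0/15

Entries matching 193.152.196.40:
  192.0.0.0/7 (192.0.0.0 - 193.255.255.255)
  193.128.0.0/10 (193.128.0.0 - 193.191.255.255)
  193.128.0.0/11 (193.128.0.0 - 193.159.255.255)
  193.144.0.0/12 (193.144.0.0 - 193.159.255.255)
  193.152.0.0/15 (193.152.0.0 - 193.153.255.255)
Most specific is 193.152.0.0/15.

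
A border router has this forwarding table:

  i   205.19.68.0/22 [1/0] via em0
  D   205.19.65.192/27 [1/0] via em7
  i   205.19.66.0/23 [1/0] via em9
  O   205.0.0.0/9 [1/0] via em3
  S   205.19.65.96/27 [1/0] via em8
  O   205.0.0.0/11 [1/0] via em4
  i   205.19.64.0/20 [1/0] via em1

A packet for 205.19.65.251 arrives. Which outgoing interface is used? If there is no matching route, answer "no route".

em1

Routes whose prefix contains 205.19.65.251:
  205.0.0.0/9 (205.0.0.0 - 205.127.255.255) -> em3
  205.0.0.0/11 (205.0.0.0 - 205.31.255.255) -> em4
  205.19.64.0/20 (205.19.64.0 - 205.19.79.255) -> em1
More-specific entries that do NOT match:
  205.19.65.192/27 (205.19.65.192 - 205.19.65.223) does not contain 205.19.65.251
  205.19.65.96/27 (205.19.65.96 - 205.19.65.127) does not contain 205.19.65.251
  205.19.66.0/23 (205.19.66.0 - 205.19.67.255) does not contain 205.19.65.251
  205.19.68.0/22 (205.19.68.0 - 205.19.71.255) does not contain 205.19.65.251
Longest matching prefix is /20 -> interface em1.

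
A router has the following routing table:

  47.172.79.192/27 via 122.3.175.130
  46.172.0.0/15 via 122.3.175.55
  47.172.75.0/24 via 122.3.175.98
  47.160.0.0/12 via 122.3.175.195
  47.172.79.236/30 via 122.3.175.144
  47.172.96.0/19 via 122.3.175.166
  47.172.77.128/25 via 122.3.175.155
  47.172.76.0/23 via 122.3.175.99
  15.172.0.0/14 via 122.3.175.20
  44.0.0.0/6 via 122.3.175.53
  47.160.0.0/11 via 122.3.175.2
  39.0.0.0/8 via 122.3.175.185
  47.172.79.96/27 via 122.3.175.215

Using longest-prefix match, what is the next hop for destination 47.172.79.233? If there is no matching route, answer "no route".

122.3.175.195

Routes whose prefix contains 47.172.79.233:
  44.0.0.0/6 (44.0.0.0 - 47.255.255.255) -> 122.3.175.53
  47.160.0.0/11 (47.160.0.0 - 47.191.255.255) -> 122.3.175.2
  47.160.0.0/12 (47.160.0.0 - 47.175.255.255) -> 122.3.175.195
More-specific entries that do NOT match:
  47.172.79.236/30 (47.172.79.236 - 47.172.79.239) does not contain 47.172.79.233
  47.172.79.192/27 (47.172.79.192 - 47.172.79.223) does not contain 47.172.79.233
  47.172.79.96/27 (47.172.79.96 - 47.172.79.127) does not contain 47.172.79.233
  47.172.77.128/25 (47.172.77.128 - 47.172.77.255) does not contain 47.172.79.233
  47.172.75.0/24 (47.172.75.0 - 47.172.75.255) does not contain 47.172.79.233
  47.172.76.0/23 (47.172.76.0 - 47.172.77.255) does not contain 47.172.79.233
  47.172.96.0/19 (47.172.96.0 - 47.172.127.255) does not contain 47.172.79.233
  46.172.0.0/15 (46.172.0.0 - 46.173.255.255) does not contain 47.172.79.233
  15.172.0.0/14 (15.172.0.0 - 15.175.255.255) does not contain 47.172.79.233
Longest matching prefix is /12 -> next hop 122.3.175.195.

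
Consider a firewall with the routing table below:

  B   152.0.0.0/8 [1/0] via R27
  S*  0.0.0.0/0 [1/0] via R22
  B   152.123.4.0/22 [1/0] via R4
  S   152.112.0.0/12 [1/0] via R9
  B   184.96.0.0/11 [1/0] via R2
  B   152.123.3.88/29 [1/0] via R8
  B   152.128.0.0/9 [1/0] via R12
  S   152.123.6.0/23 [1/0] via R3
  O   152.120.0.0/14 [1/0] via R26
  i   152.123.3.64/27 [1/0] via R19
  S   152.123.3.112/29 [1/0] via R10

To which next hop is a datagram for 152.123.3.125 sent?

Routes whose prefix contains 152.123.3.125:
  0.0.0.0/0 (default, matches everything) -> R22
  152.0.0.0/8 (152.0.0.0 - 152.255.255.255) -> R27
  152.112.0.0/12 (152.112.0.0 - 152.127.255.255) -> R9
  152.120.0.0/14 (152.120.0.0 - 152.123.255.255) -> R26
More-specific entries that do NOT match:
  152.123.3.88/29 (152.123.3.88 - 152.123.3.95) does not contain 152.123.3.125
  152.123.3.112/29 (152.123.3.112 - 152.123.3.119) does not contain 152.123.3.125
  152.123.3.64/27 (152.123.3.64 - 152.123.3.95) does not contain 152.123.3.125
  152.123.6.0/23 (152.123.6.0 - 152.123.7.255) does not contain 152.123.3.125
  152.123.4.0/22 (152.123.4.0 - 152.123.7.255) does not contain 152.123.3.125
Longest matching prefix is /14 -> next hop R26.

R26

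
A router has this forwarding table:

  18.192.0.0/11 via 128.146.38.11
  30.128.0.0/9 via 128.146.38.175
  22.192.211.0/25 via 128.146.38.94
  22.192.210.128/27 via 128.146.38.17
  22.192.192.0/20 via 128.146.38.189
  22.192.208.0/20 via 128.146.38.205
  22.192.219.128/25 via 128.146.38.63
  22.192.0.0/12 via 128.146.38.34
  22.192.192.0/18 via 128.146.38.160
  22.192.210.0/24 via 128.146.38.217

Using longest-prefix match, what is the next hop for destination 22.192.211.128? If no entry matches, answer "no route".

128.146.38.205

Routes whose prefix contains 22.192.211.128:
  22.192.0.0/12 (22.192.0.0 - 22.207.255.255) -> 128.146.38.34
  22.192.192.0/18 (22.192.192.0 - 22.192.255.255) -> 128.146.38.160
  22.192.208.0/20 (22.192.208.0 - 22.192.223.255) -> 128.146.38.205
More-specific entries that do NOT match:
  22.192.210.128/27 (22.192.210.128 - 22.192.210.159) does not contain 22.192.211.128
  22.192.211.0/25 (22.192.211.0 - 22.192.211.127) does not contain 22.192.211.128
  22.192.219.128/25 (22.192.219.128 - 22.192.219.255) does not contain 22.192.211.128
  22.192.210.0/24 (22.192.210.0 - 22.192.210.255) does not contain 22.192.211.128
Longest matching prefix is /20 -> next hop 128.146.38.205.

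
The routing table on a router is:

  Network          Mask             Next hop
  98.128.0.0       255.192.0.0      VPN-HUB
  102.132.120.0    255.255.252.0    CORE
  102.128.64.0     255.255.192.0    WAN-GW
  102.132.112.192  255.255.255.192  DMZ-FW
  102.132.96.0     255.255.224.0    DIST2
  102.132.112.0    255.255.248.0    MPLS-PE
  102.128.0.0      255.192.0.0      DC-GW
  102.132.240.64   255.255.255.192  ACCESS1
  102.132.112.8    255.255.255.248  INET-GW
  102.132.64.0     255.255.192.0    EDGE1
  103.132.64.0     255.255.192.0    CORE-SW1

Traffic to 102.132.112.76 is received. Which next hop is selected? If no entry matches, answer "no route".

Routes whose prefix contains 102.132.112.76:
  102.128.0.0/10 (102.128.0.0 - 102.191.255.255) -> DC-GW
  102.132.64.0/18 (102.132.64.0 - 102.132.127.255) -> EDGE1
  102.132.96.0/19 (102.132.96.0 - 102.132.127.255) -> DIST2
  102.132.112.0/21 (102.132.112.0 - 102.132.119.255) -> MPLS-PE
More-specific entries that do NOT match:
  102.132.112.8/29 (102.132.112.8 - 102.132.112.15) does not contain 102.132.112.76
  102.132.112.192/26 (102.132.112.192 - 102.132.112.255) does not contain 102.132.112.76
  102.132.240.64/26 (102.132.240.64 - 102.132.240.127) does not contain 102.132.112.76
  102.132.120.0/22 (102.132.120.0 - 102.132.123.255) does not contain 102.132.112.76
Longest matching prefix is /21 -> next hop MPLS-PE.

MPLS-PE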